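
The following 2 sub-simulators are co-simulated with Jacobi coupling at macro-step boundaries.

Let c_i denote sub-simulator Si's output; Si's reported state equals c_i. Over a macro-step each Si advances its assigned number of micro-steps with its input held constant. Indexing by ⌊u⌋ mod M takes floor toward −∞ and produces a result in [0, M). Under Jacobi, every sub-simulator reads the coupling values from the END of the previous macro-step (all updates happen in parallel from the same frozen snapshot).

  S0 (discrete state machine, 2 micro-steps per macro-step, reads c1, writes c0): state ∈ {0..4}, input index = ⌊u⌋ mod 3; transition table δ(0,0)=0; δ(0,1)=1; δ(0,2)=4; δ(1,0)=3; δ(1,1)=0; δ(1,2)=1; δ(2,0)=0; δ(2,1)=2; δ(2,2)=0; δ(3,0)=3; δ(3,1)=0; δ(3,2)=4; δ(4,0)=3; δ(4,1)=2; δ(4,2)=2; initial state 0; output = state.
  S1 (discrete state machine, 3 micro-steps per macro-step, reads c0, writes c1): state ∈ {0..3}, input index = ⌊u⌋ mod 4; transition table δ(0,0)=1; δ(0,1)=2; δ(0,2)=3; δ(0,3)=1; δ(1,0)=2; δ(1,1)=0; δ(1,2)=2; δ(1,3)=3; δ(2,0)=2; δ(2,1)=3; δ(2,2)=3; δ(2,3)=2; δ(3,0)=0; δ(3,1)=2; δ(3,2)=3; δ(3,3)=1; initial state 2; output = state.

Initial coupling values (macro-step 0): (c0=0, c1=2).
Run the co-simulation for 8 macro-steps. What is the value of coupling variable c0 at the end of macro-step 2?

macro 1: S0 reads c1=2 → after 2×micro: 2; S1 reads c0=0 → after 3×micro: 2 ⇒ (c0=2, c1=2)
macro 2: S0 reads c1=2 → after 2×micro: 4; S1 reads c0=2 → after 3×micro: 3 ⇒ (c0=4, c1=3)
macro 3: S0 reads c1=3 → after 2×micro: 3; S1 reads c0=4 → after 3×micro: 2 ⇒ (c0=3, c1=2)
macro 4: S0 reads c1=2 → after 2×micro: 2; S1 reads c0=3 → after 3×micro: 2 ⇒ (c0=2, c1=2)
macro 5: S0 reads c1=2 → after 2×micro: 4; S1 reads c0=2 → after 3×micro: 3 ⇒ (c0=4, c1=3)
macro 6: S0 reads c1=3 → after 2×micro: 3; S1 reads c0=4 → after 3×micro: 2 ⇒ (c0=3, c1=2)
macro 7: S0 reads c1=2 → after 2×micro: 2; S1 reads c0=3 → after 3×micro: 2 ⇒ (c0=2, c1=2)
macro 8: S0 reads c1=2 → after 2×micro: 4; S1 reads c0=2 → after 3×micro: 3 ⇒ (c0=4, c1=3)

c0 at macro-step 2 = 4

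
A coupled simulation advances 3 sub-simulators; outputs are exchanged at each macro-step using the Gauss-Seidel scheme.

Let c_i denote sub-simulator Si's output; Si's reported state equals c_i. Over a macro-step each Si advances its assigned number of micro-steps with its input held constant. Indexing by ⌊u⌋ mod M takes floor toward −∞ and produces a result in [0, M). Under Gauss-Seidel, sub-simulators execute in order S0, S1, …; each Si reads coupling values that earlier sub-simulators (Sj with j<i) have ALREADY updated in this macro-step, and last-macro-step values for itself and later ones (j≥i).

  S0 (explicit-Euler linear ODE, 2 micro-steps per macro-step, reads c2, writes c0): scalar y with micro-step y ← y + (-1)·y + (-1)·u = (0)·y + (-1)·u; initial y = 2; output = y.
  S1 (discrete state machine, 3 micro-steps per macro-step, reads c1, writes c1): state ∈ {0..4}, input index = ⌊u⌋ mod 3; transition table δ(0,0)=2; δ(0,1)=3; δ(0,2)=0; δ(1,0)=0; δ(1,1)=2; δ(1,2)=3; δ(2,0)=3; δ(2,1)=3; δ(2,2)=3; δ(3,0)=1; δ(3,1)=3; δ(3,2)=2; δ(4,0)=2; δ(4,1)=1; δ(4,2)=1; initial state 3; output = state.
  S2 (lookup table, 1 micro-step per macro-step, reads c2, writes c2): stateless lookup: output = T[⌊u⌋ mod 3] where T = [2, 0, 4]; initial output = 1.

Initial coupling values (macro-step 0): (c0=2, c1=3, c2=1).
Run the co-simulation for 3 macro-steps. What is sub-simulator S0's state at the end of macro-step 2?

macro 1: S0 reads c2=1 → after 2×micro: -1; S1 reads c1=3 → after 3×micro: 2; S2 reads c2=1 → after 1×micro: 0 ⇒ (c0=-1, c1=2, c2=0)
macro 2: S0 reads c2=0 → after 2×micro: 0; S1 reads c1=2 → after 3×micro: 3; S2 reads c2=0 → after 1×micro: 2 ⇒ (c0=0, c1=3, c2=2)
macro 3: S0 reads c2=2 → after 2×micro: -2; S1 reads c1=3 → after 3×micro: 2; S2 reads c2=2 → after 1×micro: 4 ⇒ (c0=-2, c1=2, c2=4)

S0 state at macro-step 2 = 0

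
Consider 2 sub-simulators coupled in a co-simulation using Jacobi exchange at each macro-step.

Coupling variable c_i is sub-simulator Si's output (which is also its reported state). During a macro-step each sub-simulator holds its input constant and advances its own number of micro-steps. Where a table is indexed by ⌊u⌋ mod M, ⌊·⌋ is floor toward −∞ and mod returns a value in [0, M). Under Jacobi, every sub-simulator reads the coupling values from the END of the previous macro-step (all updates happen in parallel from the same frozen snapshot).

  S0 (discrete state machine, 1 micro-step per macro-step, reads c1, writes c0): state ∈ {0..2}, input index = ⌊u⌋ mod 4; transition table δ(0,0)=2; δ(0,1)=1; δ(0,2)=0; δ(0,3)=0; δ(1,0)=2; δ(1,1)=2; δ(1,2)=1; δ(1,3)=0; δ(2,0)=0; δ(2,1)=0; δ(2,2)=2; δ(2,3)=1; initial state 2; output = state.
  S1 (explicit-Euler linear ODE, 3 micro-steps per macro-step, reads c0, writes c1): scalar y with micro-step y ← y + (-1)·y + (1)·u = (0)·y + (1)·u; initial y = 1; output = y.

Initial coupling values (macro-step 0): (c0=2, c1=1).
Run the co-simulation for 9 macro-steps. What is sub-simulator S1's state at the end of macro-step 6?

macro 1: S0 reads c1=1 → after 1×micro: 0; S1 reads c0=2 → after 3×micro: 2 ⇒ (c0=0, c1=2)
macro 2: S0 reads c1=2 → after 1×micro: 0; S1 reads c0=0 → after 3×micro: 0 ⇒ (c0=0, c1=0)
macro 3: S0 reads c1=0 → after 1×micro: 2; S1 reads c0=0 → after 3×micro: 0 ⇒ (c0=2, c1=0)
macro 4: S0 reads c1=0 → after 1×micro: 0; S1 reads c0=2 → after 3×micro: 2 ⇒ (c0=0, c1=2)
macro 5: S0 reads c1=2 → after 1×micro: 0; S1 reads c0=0 → after 3×micro: 0 ⇒ (c0=0, c1=0)
macro 6: S0 reads c1=0 → after 1×micro: 2; S1 reads c0=0 → after 3×micro: 0 ⇒ (c0=2, c1=0)
macro 7: S0 reads c1=0 → after 1×micro: 0; S1 reads c0=2 → after 3×micro: 2 ⇒ (c0=0, c1=2)
macro 8: S0 reads c1=2 → after 1×micro: 0; S1 reads c0=0 → after 3×micro: 0 ⇒ (c0=0, c1=0)
macro 9: S0 reads c1=0 → after 1×micro: 2; S1 reads c0=0 → after 3×micro: 0 ⇒ (c0=2, c1=0)

S1 state at macro-step 6 = 0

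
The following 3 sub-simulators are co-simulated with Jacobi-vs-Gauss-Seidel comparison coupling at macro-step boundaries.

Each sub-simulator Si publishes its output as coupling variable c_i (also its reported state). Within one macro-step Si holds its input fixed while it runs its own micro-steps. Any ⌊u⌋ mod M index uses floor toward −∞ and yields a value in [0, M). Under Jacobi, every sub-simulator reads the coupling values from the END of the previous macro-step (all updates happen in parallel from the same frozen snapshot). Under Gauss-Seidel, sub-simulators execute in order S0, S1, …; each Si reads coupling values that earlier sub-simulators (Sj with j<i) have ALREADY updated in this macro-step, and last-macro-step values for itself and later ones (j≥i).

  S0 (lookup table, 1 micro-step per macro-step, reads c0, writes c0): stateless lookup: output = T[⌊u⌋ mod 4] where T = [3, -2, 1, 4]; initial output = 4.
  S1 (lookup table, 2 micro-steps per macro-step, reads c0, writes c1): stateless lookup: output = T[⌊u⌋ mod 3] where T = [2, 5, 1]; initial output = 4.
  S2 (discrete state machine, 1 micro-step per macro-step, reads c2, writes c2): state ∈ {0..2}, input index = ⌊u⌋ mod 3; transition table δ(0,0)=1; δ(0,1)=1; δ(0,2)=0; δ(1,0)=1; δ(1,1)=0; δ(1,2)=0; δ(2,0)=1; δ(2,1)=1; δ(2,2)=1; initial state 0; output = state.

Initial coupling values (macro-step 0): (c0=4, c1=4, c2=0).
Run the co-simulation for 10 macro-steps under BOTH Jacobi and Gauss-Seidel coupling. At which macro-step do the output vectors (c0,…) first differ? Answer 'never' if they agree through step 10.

[Jacobi] macro 1: S0 reads c0=4 → after 1×micro: 3; S1 reads c0=4 → after 2×micro: 5; S2 reads c2=0 → after 1×micro: 1 ⇒ (c0=3, c1=5, c2=1)
[Jacobi] macro 2: S0 reads c0=3 → after 1×micro: 4; S1 reads c0=3 → after 2×micro: 2; S2 reads c2=1 → after 1×micro: 0 ⇒ (c0=4, c1=2, c2=0)
[Jacobi] macro 3: S0 reads c0=4 → after 1×micro: 3; S1 reads c0=4 → after 2×micro: 5; S2 reads c2=0 → after 1×micro: 1 ⇒ (c0=3, c1=5, c2=1)
[Jacobi] macro 4: S0 reads c0=3 → after 1×micro: 4; S1 reads c0=3 → after 2×micro: 2; S2 reads c2=1 → after 1×micro: 0 ⇒ (c0=4, c1=2, c2=0)
[Jacobi] macro 5: S0 reads c0=4 → after 1×micro: 3; S1 reads c0=4 → after 2×micro: 5; S2 reads c2=0 → after 1×micro: 1 ⇒ (c0=3, c1=5, c2=1)
[Jacobi] macro 6: S0 reads c0=3 → after 1×micro: 4; S1 reads c0=3 → after 2×micro: 2; S2 reads c2=1 → after 1×micro: 0 ⇒ (c0=4, c1=2, c2=0)
[Jacobi] macro 7: S0 reads c0=4 → after 1×micro: 3; S1 reads c0=4 → after 2×micro: 5; S2 reads c2=0 → after 1×micro: 1 ⇒ (c0=3, c1=5, c2=1)
[Jacobi] macro 8: S0 reads c0=3 → after 1×micro: 4; S1 reads c0=3 → after 2×micro: 2; S2 reads c2=1 → after 1×micro: 0 ⇒ (c0=4, c1=2, c2=0)
[Jacobi] macro 9: S0 reads c0=4 → after 1×micro: 3; S1 reads c0=4 → after 2×micro: 5; S2 reads c2=0 → after 1×micro: 1 ⇒ (c0=3, c1=5, c2=1)
[Jacobi] macro 10: S0 reads c0=3 → after 1×micro: 4; S1 reads c0=3 → after 2×micro: 2; S2 reads c2=1 → after 1×micro: 0 ⇒ (c0=4, c1=2, c2=0)
[Gauss-Seidel] macro 1: S0 reads c0=4 → after 1×micro: 3; S1 reads c0=3 → after 2×micro: 2; S2 reads c2=0 → after 1×micro: 1 ⇒ (c0=3, c1=2, c2=1)
[Gauss-Seidel] macro 2: S0 reads c0=3 → after 1×micro: 4; S1 reads c0=4 → after 2×micro: 5; S2 reads c2=1 → after 1×micro: 0 ⇒ (c0=4, c1=5, c2=0)
[Gauss-Seidel] macro 3: S0 reads c0=4 → after 1×micro: 3; S1 reads c0=3 → after 2×micro: 2; S2 reads c2=0 → after 1×micro: 1 ⇒ (c0=3, c1=2, c2=1)
[Gauss-Seidel] macro 4: S0 reads c0=3 → after 1×micro: 4; S1 reads c0=4 → after 2×micro: 5; S2 reads c2=1 → after 1×micro: 0 ⇒ (c0=4, c1=5, c2=0)
[Gauss-Seidel] macro 5: S0 reads c0=4 → after 1×micro: 3; S1 reads c0=3 → after 2×micro: 2; S2 reads c2=0 → after 1×micro: 1 ⇒ (c0=3, c1=2, c2=1)
[Gauss-Seidel] macro 6: S0 reads c0=3 → after 1×micro: 4; S1 reads c0=4 → after 2×micro: 5; S2 reads c2=1 → after 1×micro: 0 ⇒ (c0=4, c1=5, c2=0)
[Gauss-Seidel] macro 7: S0 reads c0=4 → after 1×micro: 3; S1 reads c0=3 → after 2×micro: 2; S2 reads c2=0 → after 1×micro: 1 ⇒ (c0=3, c1=2, c2=1)
[Gauss-Seidel] macro 8: S0 reads c0=3 → after 1×micro: 4; S1 reads c0=4 → after 2×micro: 5; S2 reads c2=1 → after 1×micro: 0 ⇒ (c0=4, c1=5, c2=0)
[Gauss-Seidel] macro 9: S0 reads c0=4 → after 1×micro: 3; S1 reads c0=3 → after 2×micro: 2; S2 reads c2=0 → after 1×micro: 1 ⇒ (c0=3, c1=2, c2=1)
[Gauss-Seidel] macro 10: S0 reads c0=3 → after 1×micro: 4; S1 reads c0=4 → after 2×micro: 5; S2 reads c2=1 → after 1×micro: 0 ⇒ (c0=4, c1=5, c2=0)

first divergence at macro-step: 1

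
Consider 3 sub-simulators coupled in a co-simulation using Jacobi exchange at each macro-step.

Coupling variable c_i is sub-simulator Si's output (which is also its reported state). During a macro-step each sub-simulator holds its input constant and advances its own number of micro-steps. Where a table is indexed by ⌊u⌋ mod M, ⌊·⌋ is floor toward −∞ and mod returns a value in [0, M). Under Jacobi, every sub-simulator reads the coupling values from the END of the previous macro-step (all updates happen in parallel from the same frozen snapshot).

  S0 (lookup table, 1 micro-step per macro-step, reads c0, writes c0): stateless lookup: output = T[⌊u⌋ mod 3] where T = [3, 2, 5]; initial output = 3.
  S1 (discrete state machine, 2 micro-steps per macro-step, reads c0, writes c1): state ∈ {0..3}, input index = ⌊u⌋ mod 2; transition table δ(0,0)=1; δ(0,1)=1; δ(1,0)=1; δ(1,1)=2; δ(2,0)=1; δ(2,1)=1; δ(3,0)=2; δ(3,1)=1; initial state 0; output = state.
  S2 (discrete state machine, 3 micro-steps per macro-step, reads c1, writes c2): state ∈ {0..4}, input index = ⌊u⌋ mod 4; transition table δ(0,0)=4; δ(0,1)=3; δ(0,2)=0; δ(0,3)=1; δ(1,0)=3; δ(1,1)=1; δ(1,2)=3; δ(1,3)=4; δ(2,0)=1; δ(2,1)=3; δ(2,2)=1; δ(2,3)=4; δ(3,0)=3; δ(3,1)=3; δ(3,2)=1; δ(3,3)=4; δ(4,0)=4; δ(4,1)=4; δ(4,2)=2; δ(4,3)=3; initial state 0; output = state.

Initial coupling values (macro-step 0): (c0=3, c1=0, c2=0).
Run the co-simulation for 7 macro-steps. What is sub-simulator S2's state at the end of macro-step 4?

S2 state at macro-step 4 = 3

macro 1: S0 reads c0=3 → after 1×micro: 3; S1 reads c0=3 → after 2×micro: 2; S2 reads c1=0 → after 3×micro: 4 ⇒ (c0=3, c1=2, c2=4)
macro 2: S0 reads c0=3 → after 1×micro: 3; S1 reads c0=3 → after 2×micro: 2; S2 reads c1=2 → after 3×micro: 3 ⇒ (c0=3, c1=2, c2=3)
macro 3: S0 reads c0=3 → after 1×micro: 3; S1 reads c0=3 → after 2×micro: 2; S2 reads c1=2 → after 3×micro: 1 ⇒ (c0=3, c1=2, c2=1)
macro 4: S0 reads c0=3 → after 1×micro: 3; S1 reads c0=3 → after 2×micro: 2; S2 reads c1=2 → after 3×micro: 3 ⇒ (c0=3, c1=2, c2=3)
macro 5: S0 reads c0=3 → after 1×micro: 3; S1 reads c0=3 → after 2×micro: 2; S2 reads c1=2 → after 3×micro: 1 ⇒ (c0=3, c1=2, c2=1)
macro 6: S0 reads c0=3 → after 1×micro: 3; S1 reads c0=3 → after 2×micro: 2; S2 reads c1=2 → after 3×micro: 3 ⇒ (c0=3, c1=2, c2=3)
macro 7: S0 reads c0=3 → after 1×micro: 3; S1 reads c0=3 → after 2×micro: 2; S2 reads c1=2 → after 3×micro: 1 ⇒ (c0=3, c1=2, c2=1)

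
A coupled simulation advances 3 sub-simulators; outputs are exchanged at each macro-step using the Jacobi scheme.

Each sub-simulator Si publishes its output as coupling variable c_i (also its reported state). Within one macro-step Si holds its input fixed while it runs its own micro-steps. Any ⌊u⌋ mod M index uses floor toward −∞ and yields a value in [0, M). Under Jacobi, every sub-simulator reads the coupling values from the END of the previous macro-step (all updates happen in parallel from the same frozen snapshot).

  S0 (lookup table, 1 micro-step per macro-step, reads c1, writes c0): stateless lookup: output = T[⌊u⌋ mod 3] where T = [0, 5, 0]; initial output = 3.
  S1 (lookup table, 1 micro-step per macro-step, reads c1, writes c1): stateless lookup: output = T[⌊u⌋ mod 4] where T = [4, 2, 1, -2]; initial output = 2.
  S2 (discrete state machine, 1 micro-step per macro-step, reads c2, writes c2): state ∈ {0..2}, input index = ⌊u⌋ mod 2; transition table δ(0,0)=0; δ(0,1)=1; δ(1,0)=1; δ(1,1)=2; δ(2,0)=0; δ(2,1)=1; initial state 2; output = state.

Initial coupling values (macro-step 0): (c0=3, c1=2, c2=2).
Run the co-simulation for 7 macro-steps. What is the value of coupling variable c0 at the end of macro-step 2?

macro 1: S0 reads c1=2 → after 1×micro: 0; S1 reads c1=2 → after 1×micro: 1; S2 reads c2=2 → after 1×micro: 0 ⇒ (c0=0, c1=1, c2=0)
macro 2: S0 reads c1=1 → after 1×micro: 5; S1 reads c1=1 → after 1×micro: 2; S2 reads c2=0 → after 1×micro: 0 ⇒ (c0=5, c1=2, c2=0)
macro 3: S0 reads c1=2 → after 1×micro: 0; S1 reads c1=2 → after 1×micro: 1; S2 reads c2=0 → after 1×micro: 0 ⇒ (c0=0, c1=1, c2=0)
macro 4: S0 reads c1=1 → after 1×micro: 5; S1 reads c1=1 → after 1×micro: 2; S2 reads c2=0 → after 1×micro: 0 ⇒ (c0=5, c1=2, c2=0)
macro 5: S0 reads c1=2 → after 1×micro: 0; S1 reads c1=2 → after 1×micro: 1; S2 reads c2=0 → after 1×micro: 0 ⇒ (c0=0, c1=1, c2=0)
macro 6: S0 reads c1=1 → after 1×micro: 5; S1 reads c1=1 → after 1×micro: 2; S2 reads c2=0 → after 1×micro: 0 ⇒ (c0=5, c1=2, c2=0)
macro 7: S0 reads c1=2 → after 1×micro: 0; S1 reads c1=2 → after 1×micro: 1; S2 reads c2=0 → after 1×micro: 0 ⇒ (c0=0, c1=1, c2=0)

c0 at macro-step 2 = 5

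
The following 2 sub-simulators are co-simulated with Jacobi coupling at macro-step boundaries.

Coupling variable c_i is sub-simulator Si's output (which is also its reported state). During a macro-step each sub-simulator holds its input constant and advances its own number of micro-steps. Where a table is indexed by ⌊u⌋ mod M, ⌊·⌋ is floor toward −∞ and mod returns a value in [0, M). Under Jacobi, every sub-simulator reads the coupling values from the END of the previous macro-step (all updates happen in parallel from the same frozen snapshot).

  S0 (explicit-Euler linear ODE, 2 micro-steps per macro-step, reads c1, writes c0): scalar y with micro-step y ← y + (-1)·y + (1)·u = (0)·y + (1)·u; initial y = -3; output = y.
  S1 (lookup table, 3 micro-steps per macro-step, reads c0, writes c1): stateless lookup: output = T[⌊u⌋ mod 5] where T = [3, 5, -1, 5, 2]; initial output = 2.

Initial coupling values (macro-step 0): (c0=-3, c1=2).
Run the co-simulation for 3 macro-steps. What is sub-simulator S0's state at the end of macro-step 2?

macro 1: S0 reads c1=2 → after 2×micro: 2; S1 reads c0=-3 → after 3×micro: -1 ⇒ (c0=2, c1=-1)
macro 2: S0 reads c1=-1 → after 2×micro: -1; S1 reads c0=2 → after 3×micro: -1 ⇒ (c0=-1, c1=-1)
macro 3: S0 reads c1=-1 → after 2×micro: -1; S1 reads c0=-1 → after 3×micro: 2 ⇒ (c0=-1, c1=2)

S0 state at macro-step 2 = -1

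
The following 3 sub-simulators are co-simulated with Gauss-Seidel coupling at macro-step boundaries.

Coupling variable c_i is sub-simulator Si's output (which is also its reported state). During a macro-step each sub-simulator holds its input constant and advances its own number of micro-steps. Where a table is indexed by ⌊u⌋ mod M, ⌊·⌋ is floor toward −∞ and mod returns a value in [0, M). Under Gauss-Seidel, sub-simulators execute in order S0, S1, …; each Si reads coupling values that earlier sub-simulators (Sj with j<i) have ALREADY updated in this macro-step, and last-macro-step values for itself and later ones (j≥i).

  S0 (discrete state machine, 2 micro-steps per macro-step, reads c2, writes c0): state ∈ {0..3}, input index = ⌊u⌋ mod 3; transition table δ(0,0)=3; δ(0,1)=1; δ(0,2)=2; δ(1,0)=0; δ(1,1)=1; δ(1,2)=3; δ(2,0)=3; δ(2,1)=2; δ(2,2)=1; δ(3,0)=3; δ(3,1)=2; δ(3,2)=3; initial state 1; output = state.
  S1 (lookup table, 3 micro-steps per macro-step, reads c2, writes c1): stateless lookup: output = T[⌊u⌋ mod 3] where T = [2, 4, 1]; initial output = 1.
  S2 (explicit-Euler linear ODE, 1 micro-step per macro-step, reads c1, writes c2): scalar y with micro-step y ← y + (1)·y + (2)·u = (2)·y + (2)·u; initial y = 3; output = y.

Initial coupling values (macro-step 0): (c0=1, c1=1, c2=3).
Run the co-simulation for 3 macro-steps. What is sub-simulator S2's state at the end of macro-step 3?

macro 1: S0 reads c2=3 → after 2×micro: 3; S1 reads c2=3 → after 3×micro: 2; S2 reads c1=2 → after 1×micro: 10 ⇒ (c0=3, c1=2, c2=10)
macro 2: S0 reads c2=10 → after 2×micro: 2; S1 reads c2=10 → after 3×micro: 4; S2 reads c1=4 → after 1×micro: 28 ⇒ (c0=2, c1=4, c2=28)
macro 3: S0 reads c2=28 → after 2×micro: 2; S1 reads c2=28 → after 3×micro: 4; S2 reads c1=4 → after 1×micro: 64 ⇒ (c0=2, c1=4, c2=64)

S2 state at macro-step 3 = 64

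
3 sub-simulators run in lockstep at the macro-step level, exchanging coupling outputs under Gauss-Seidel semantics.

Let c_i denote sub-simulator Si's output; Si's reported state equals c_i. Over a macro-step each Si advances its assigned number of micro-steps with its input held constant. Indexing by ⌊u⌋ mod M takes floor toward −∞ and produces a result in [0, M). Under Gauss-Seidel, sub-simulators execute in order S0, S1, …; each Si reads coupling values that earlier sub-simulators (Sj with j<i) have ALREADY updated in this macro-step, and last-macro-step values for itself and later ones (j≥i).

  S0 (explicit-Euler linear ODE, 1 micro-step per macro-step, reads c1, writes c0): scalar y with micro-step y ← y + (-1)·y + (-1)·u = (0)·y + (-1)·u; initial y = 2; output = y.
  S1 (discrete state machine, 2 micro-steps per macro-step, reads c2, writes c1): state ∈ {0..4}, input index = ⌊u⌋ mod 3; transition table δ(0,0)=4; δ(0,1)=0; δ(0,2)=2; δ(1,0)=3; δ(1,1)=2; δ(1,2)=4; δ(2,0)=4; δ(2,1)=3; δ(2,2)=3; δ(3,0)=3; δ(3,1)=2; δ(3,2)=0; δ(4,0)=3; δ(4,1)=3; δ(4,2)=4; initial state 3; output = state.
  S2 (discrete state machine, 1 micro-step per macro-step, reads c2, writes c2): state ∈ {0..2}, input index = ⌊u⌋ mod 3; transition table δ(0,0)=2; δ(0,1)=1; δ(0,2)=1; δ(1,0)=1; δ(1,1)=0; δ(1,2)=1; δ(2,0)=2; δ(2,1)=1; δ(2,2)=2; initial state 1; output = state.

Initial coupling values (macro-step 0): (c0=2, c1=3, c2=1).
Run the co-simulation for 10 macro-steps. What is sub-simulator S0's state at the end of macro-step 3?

S0 state at macro-step 3 = -3

macro 1: S0 reads c1=3 → after 1×micro: -3; S1 reads c2=1 → after 2×micro: 3; S2 reads c2=1 → after 1×micro: 0 ⇒ (c0=-3, c1=3, c2=0)
macro 2: S0 reads c1=3 → after 1×micro: -3; S1 reads c2=0 → after 2×micro: 3; S2 reads c2=0 → after 1×micro: 2 ⇒ (c0=-3, c1=3, c2=2)
macro 3: S0 reads c1=3 → after 1×micro: -3; S1 reads c2=2 → after 2×micro: 2; S2 reads c2=2 → after 1×micro: 2 ⇒ (c0=-3, c1=2, c2=2)
macro 4: S0 reads c1=2 → after 1×micro: -2; S1 reads c2=2 → after 2×micro: 0; S2 reads c2=2 → after 1×micro: 2 ⇒ (c0=-2, c1=0, c2=2)
macro 5: S0 reads c1=0 → after 1×micro: 0; S1 reads c2=2 → after 2×micro: 3; S2 reads c2=2 → after 1×micro: 2 ⇒ (c0=0, c1=3, c2=2)
macro 6: S0 reads c1=3 → after 1×micro: -3; S1 reads c2=2 → after 2×micro: 2; S2 reads c2=2 → after 1×micro: 2 ⇒ (c0=-3, c1=2, c2=2)
macro 7: S0 reads c1=2 → after 1×micro: -2; S1 reads c2=2 → after 2×micro: 0; S2 reads c2=2 → after 1×micro: 2 ⇒ (c0=-2, c1=0, c2=2)
macro 8: S0 reads c1=0 → after 1×micro: 0; S1 reads c2=2 → after 2×micro: 3; S2 reads c2=2 → after 1×micro: 2 ⇒ (c0=0, c1=3, c2=2)
macro 9: S0 reads c1=3 → after 1×micro: -3; S1 reads c2=2 → after 2×micro: 2; S2 reads c2=2 → after 1×micro: 2 ⇒ (c0=-3, c1=2, c2=2)
macro 10: S0 reads c1=2 → after 1×micro: -2; S1 reads c2=2 → after 2×micro: 0; S2 reads c2=2 → after 1×micro: 2 ⇒ (c0=-2, c1=0, c2=2)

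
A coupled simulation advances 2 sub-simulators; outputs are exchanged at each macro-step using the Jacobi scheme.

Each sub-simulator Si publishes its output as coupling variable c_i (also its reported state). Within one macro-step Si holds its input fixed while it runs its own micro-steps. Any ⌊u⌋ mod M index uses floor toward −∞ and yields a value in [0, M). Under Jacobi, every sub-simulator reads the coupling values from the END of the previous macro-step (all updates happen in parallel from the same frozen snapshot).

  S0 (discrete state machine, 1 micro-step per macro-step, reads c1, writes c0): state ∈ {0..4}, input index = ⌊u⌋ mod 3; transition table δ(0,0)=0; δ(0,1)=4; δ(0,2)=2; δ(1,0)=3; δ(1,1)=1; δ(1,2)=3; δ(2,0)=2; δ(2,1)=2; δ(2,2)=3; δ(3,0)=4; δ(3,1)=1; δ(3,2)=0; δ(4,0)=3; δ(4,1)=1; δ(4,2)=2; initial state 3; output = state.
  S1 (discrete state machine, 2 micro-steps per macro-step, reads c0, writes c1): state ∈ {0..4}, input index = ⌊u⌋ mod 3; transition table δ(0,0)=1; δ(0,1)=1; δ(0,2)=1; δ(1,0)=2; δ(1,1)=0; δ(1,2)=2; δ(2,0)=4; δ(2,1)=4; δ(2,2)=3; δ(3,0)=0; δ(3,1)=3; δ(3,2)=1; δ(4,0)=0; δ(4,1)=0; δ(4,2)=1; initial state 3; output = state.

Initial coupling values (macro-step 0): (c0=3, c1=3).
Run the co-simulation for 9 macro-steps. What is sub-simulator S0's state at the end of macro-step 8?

S0 state at macro-step 8 = 1

macro 1: S0 reads c1=3 → after 1×micro: 4; S1 reads c0=3 → after 2×micro: 1 ⇒ (c0=4, c1=1)
macro 2: S0 reads c1=1 → after 1×micro: 1; S1 reads c0=4 → after 2×micro: 1 ⇒ (c0=1, c1=1)
macro 3: S0 reads c1=1 → after 1×micro: 1; S1 reads c0=1 → after 2×micro: 1 ⇒ (c0=1, c1=1)
macro 4: S0 reads c1=1 → after 1×micro: 1; S1 reads c0=1 → after 2×micro: 1 ⇒ (c0=1, c1=1)
macro 5: S0 reads c1=1 → after 1×micro: 1; S1 reads c0=1 → after 2×micro: 1 ⇒ (c0=1, c1=1)
macro 6: S0 reads c1=1 → after 1×micro: 1; S1 reads c0=1 → after 2×micro: 1 ⇒ (c0=1, c1=1)
macro 7: S0 reads c1=1 → after 1×micro: 1; S1 reads c0=1 → after 2×micro: 1 ⇒ (c0=1, c1=1)
macro 8: S0 reads c1=1 → after 1×micro: 1; S1 reads c0=1 → after 2×micro: 1 ⇒ (c0=1, c1=1)
macro 9: S0 reads c1=1 → after 1×micro: 1; S1 reads c0=1 → after 2×micro: 1 ⇒ (c0=1, c1=1)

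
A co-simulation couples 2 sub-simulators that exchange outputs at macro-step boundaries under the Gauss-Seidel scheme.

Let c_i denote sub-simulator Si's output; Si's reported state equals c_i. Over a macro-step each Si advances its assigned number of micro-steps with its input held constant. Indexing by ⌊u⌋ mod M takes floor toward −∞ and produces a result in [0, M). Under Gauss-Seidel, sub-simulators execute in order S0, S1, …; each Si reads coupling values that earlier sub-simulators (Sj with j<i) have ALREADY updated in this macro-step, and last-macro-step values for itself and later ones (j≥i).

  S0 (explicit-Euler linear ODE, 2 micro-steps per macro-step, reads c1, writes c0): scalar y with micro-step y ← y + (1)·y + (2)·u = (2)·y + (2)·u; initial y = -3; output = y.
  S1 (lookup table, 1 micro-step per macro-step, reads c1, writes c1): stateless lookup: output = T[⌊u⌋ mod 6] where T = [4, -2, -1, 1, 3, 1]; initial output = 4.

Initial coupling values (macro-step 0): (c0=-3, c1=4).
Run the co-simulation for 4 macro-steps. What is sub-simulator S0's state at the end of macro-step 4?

S0 state at macro-step 4 = 1068

macro 1: S0 reads c1=4 → after 2×micro: 12; S1 reads c1=4 → after 1×micro: 3 ⇒ (c0=12, c1=3)
macro 2: S0 reads c1=3 → after 2×micro: 66; S1 reads c1=3 → after 1×micro: 1 ⇒ (c0=66, c1=1)
macro 3: S0 reads c1=1 → after 2×micro: 270; S1 reads c1=1 → after 1×micro: -2 ⇒ (c0=270, c1=-2)
macro 4: S0 reads c1=-2 → after 2×micro: 1068; S1 reads c1=-2 → after 1×micro: 3 ⇒ (c0=1068, c1=3)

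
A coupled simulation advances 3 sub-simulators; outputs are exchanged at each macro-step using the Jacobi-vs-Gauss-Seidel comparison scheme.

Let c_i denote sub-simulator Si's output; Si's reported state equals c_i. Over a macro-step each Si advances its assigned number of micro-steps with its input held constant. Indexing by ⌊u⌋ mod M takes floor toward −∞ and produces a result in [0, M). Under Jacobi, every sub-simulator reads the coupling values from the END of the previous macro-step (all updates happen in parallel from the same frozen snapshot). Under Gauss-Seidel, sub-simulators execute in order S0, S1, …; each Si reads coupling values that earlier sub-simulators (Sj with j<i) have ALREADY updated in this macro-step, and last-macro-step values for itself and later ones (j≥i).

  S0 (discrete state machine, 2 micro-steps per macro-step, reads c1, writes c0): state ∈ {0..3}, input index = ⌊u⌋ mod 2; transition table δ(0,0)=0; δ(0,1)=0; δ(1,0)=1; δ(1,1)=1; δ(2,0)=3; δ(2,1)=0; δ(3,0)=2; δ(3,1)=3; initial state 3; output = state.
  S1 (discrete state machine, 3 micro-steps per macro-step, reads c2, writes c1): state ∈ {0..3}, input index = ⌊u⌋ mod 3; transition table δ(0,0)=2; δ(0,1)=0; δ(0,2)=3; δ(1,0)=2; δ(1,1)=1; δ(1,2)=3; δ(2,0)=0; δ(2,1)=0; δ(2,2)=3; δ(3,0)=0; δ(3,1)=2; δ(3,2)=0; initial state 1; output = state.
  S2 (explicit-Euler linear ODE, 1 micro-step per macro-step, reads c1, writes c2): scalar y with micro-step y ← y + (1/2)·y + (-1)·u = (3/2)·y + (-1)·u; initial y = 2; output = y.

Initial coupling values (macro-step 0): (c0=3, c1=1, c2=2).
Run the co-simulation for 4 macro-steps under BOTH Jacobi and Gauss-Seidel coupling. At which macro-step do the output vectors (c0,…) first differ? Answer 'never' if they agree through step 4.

first divergence at macro-step: 1

[Jacobi] macro 1: S0 reads c1=1 → after 2×micro: 3; S1 reads c2=2 → after 3×micro: 3; S2 reads c1=1 → after 1×micro: 2 ⇒ (c0=3, c1=3, c2=2)
[Jacobi] macro 2: S0 reads c1=3 → after 2×micro: 3; S1 reads c2=2 → after 3×micro: 0; S2 reads c1=3 → after 1×micro: 0 ⇒ (c0=3, c1=0, c2=0)
[Jacobi] macro 3: S0 reads c1=0 → after 2×micro: 3; S1 reads c2=0 → after 3×micro: 2; S2 reads c1=0 → after 1×micro: 0 ⇒ (c0=3, c1=2, c2=0)
[Jacobi] macro 4: S0 reads c1=2 → after 2×micro: 3; S1 reads c2=0 → after 3×micro: 0; S2 reads c1=2 → after 1×micro: -2 ⇒ (c0=3, c1=0, c2=-2)
[Gauss-Seidel] macro 1: S0 reads c1=1 → after 2×micro: 3; S1 reads c2=2 → after 3×micro: 3; S2 reads c1=3 → after 1×micro: 0 ⇒ (c0=3, c1=3, c2=0)
[Gauss-Seidel] macro 2: S0 reads c1=3 → after 2×micro: 3; S1 reads c2=0 → after 3×micro: 0; S2 reads c1=0 → after 1×micro: 0 ⇒ (c0=3, c1=0, c2=0)
[Gauss-Seidel] macro 3: S0 reads c1=0 → after 2×micro: 3; S1 reads c2=0 → after 3×micro: 2; S2 reads c1=2 → after 1×micro: -2 ⇒ (c0=3, c1=2, c2=-2)
[Gauss-Seidel] macro 4: S0 reads c1=2 → after 2×micro: 3; S1 reads c2=-2 → after 3×micro: 0; S2 reads c1=0 → after 1×micro: -3 ⇒ (c0=3, c1=0, c2=-3)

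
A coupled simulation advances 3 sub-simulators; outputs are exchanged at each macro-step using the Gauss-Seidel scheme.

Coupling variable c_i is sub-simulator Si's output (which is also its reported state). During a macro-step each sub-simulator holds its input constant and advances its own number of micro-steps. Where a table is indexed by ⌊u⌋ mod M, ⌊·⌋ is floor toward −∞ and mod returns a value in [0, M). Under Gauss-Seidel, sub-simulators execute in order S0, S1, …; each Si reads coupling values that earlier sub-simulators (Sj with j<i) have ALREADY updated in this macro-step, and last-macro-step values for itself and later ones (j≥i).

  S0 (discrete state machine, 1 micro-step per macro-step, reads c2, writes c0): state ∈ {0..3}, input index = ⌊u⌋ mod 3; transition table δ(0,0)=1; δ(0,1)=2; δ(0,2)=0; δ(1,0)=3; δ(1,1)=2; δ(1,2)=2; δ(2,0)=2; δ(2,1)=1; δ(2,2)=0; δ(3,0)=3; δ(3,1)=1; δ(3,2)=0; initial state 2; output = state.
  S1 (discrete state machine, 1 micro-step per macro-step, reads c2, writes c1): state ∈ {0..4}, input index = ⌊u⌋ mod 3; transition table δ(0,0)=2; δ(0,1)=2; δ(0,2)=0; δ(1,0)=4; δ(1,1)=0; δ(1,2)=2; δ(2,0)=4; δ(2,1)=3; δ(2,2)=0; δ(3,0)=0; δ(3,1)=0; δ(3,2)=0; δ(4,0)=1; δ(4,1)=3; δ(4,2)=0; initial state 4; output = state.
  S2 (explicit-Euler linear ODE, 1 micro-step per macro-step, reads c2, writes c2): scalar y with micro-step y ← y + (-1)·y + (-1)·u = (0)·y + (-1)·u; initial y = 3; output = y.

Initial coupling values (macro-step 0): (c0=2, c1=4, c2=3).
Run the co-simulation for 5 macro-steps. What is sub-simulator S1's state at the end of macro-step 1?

S1 state at macro-step 1 = 1

macro 1: S0 reads c2=3 → after 1×micro: 2; S1 reads c2=3 → after 1×micro: 1; S2 reads c2=3 → after 1×micro: -3 ⇒ (c0=2, c1=1, c2=-3)
macro 2: S0 reads c2=-3 → after 1×micro: 2; S1 reads c2=-3 → after 1×micro: 4; S2 reads c2=-3 → after 1×micro: 3 ⇒ (c0=2, c1=4, c2=3)
macro 3: S0 reads c2=3 → after 1×micro: 2; S1 reads c2=3 → after 1×micro: 1; S2 reads c2=3 → after 1×micro: -3 ⇒ (c0=2, c1=1, c2=-3)
macro 4: S0 reads c2=-3 → after 1×micro: 2; S1 reads c2=-3 → after 1×micro: 4; S2 reads c2=-3 → after 1×micro: 3 ⇒ (c0=2, c1=4, c2=3)
macro 5: S0 reads c2=3 → after 1×micro: 2; S1 reads c2=3 → after 1×micro: 1; S2 reads c2=3 → after 1×micro: -3 ⇒ (c0=2, c1=1, c2=-3)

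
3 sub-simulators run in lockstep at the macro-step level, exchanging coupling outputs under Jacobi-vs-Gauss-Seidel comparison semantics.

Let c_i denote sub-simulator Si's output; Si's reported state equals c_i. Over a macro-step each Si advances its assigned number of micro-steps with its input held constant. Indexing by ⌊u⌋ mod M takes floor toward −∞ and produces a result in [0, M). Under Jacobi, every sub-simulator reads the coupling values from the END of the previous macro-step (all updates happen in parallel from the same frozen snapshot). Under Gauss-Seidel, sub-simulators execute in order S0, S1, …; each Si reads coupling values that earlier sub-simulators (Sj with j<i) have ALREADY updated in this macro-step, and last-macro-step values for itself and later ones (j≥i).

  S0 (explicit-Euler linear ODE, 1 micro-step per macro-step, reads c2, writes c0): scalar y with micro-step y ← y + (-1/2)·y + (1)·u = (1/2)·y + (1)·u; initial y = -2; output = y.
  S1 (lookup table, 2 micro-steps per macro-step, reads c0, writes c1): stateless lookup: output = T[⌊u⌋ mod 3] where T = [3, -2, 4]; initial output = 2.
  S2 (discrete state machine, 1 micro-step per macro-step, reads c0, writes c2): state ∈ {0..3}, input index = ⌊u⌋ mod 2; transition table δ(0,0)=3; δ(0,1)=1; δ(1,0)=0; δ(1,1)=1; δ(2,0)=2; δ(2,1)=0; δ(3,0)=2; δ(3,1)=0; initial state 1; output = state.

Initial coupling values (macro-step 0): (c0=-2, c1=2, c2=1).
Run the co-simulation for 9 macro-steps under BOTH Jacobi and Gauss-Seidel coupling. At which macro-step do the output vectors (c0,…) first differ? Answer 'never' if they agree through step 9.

first divergence at macro-step: 1

[Jacobi] macro 1: S0 reads c2=1 → after 1×micro: 0; S1 reads c0=-2 → after 2×micro: -2; S2 reads c0=-2 → after 1×micro: 0 ⇒ (c0=0, c1=-2, c2=0)
[Jacobi] macro 2: S0 reads c2=0 → after 1×micro: 0; S1 reads c0=0 → after 2×micro: 3; S2 reads c0=0 → after 1×micro: 3 ⇒ (c0=0, c1=3, c2=3)
[Jacobi] macro 3: S0 reads c2=3 → after 1×micro: 3; S1 reads c0=0 → after 2×micro: 3; S2 reads c0=0 → after 1×micro: 2 ⇒ (c0=3, c1=3, c2=2)
[Jacobi] macro 4: S0 reads c2=2 → after 1×micro: 7/2; S1 reads c0=3 → after 2×micro: 3; S2 reads c0=3 → after 1×micro: 0 ⇒ (c0=7/2, c1=3, c2=0)
[Jacobi] macro 5: S0 reads c2=0 → after 1×micro: 7/4; S1 reads c0=7/2 → after 2×micro: 3; S2 reads c0=7/2 → after 1×micro: 1 ⇒ (c0=7/4, c1=3, c2=1)
[Jacobi] macro 6: S0 reads c2=1 → after 1×micro: 15/8; S1 reads c0=7/4 → after 2×micro: -2; S2 reads c0=7/4 → after 1×micro: 1 ⇒ (c0=15/8, c1=-2, c2=1)
[Jacobi] macro 7: S0 reads c2=1 → after 1×micro: 31/16; S1 reads c0=15/8 → after 2×micro: -2; S2 reads c0=15/8 → after 1×micro: 1 ⇒ (c0=31/16, c1=-2, c2=1)
[Jacobi] macro 8: S0 reads c2=1 → after 1×micro: 63/32; S1 reads c0=31/16 → after 2×micro: -2; S2 reads c0=31/16 → after 1×micro: 1 ⇒ (c0=63/32, c1=-2, c2=1)
[Jacobi] macro 9: S0 reads c2=1 → after 1×micro: 127/64; S1 reads c0=63/32 → after 2×micro: -2; S2 reads c0=63/32 → after 1×micro: 1 ⇒ (c0=127/64, c1=-2, c2=1)
[Gauss-Seidel] macro 1: S0 reads c2=1 → after 1×micro: 0; S1 reads c0=0 → after 2×micro: 3; S2 reads c0=0 → after 1×micro: 0 ⇒ (c0=0, c1=3, c2=0)
[Gauss-Seidel] macro 2: S0 reads c2=0 → after 1×micro: 0; S1 reads c0=0 → after 2×micro: 3; S2 reads c0=0 → after 1×micro: 3 ⇒ (c0=0, c1=3, c2=3)
[Gauss-Seidel] macro 3: S0 reads c2=3 → after 1×micro: 3; S1 reads c0=3 → after 2×micro: 3; S2 reads c0=3 → after 1×micro: 0 ⇒ (c0=3, c1=3, c2=0)
[Gauss-Seidel] macro 4: S0 reads c2=0 → after 1×micro: 3/2; S1 reads c0=3/2 → after 2×micro: -2; S2 reads c0=3/2 → after 1×micro: 1 ⇒ (c0=3/2, c1=-2, c2=1)
[Gauss-Seidel] macro 5: S0 reads c2=1 → after 1×micro: 7/4; S1 reads c0=7/4 → after 2×micro: -2; S2 reads c0=7/4 → after 1×micro: 1 ⇒ (c0=7/4, c1=-2, c2=1)
[Gauss-Seidel] macro 6: S0 reads c2=1 → after 1×micro: 15/8; S1 reads c0=15/8 → after 2×micro: -2; S2 reads c0=15/8 → after 1×micro: 1 ⇒ (c0=15/8, c1=-2, c2=1)
[Gauss-Seidel] macro 7: S0 reads c2=1 → after 1×micro: 31/16; S1 reads c0=31/16 → after 2×micro: -2; S2 reads c0=31/16 → after 1×micro: 1 ⇒ (c0=31/16, c1=-2, c2=1)
[Gauss-Seidel] macro 8: S0 reads c2=1 → after 1×micro: 63/32; S1 reads c0=63/32 → after 2×micro: -2; S2 reads c0=63/32 → after 1×micro: 1 ⇒ (c0=63/32, c1=-2, c2=1)
[Gauss-Seidel] macro 9: S0 reads c2=1 → after 1×micro: 127/64; S1 reads c0=127/64 → after 2×micro: -2; S2 reads c0=127/64 → after 1×micro: 1 ⇒ (c0=127/64, c1=-2, c2=1)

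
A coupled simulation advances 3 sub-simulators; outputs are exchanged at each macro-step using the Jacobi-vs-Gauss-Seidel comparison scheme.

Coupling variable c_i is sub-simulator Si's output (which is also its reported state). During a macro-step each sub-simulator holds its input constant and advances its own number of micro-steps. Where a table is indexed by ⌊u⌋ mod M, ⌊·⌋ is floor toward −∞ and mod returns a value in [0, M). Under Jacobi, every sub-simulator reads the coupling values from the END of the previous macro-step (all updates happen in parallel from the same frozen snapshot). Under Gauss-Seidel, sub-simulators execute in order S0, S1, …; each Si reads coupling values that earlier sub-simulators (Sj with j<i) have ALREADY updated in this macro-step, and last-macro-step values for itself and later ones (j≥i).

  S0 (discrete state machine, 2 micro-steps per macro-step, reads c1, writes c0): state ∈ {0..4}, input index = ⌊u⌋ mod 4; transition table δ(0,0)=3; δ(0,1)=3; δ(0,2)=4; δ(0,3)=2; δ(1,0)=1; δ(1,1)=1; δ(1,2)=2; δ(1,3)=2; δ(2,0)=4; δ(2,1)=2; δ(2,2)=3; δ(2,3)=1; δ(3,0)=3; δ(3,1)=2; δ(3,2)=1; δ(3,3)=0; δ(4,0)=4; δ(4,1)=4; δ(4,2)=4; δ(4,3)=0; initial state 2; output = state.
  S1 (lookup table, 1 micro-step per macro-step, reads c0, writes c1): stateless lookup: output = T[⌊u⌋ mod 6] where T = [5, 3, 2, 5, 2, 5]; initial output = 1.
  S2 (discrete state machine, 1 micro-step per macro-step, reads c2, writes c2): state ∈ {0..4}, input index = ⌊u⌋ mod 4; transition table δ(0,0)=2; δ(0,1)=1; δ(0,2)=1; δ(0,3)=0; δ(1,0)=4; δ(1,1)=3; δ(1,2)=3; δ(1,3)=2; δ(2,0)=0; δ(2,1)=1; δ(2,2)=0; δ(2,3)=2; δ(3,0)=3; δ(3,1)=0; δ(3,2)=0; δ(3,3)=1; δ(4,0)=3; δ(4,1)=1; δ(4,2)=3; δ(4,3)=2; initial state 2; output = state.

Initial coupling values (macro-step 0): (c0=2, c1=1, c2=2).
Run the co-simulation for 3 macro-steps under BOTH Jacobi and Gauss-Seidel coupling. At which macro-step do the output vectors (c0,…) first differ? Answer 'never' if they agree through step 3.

[Jacobi] macro 1: S0 reads c1=1 → after 2×micro: 2; S1 reads c0=2 → after 1×micro: 2; S2 reads c2=2 → after 1×micro: 0 ⇒ (c0=2, c1=2, c2=0)
[Jacobi] macro 2: S0 reads c1=2 → after 2×micro: 1; S1 reads c0=2 → after 1×micro: 2; S2 reads c2=0 → after 1×micro: 2 ⇒ (c0=1, c1=2, c2=2)
[Jacobi] macro 3: S0 reads c1=2 → after 2×micro: 3; S1 reads c0=1 → after 1×micro: 3; S2 reads c2=2 → after 1×micro: 0 ⇒ (c0=3, c1=3, c2=0)
[Gauss-Seidel] macro 1: S0 reads c1=1 → after 2×micro: 2; S1 reads c0=2 → after 1×micro: 2; S2 reads c2=2 → after 1×micro: 0 ⇒ (c0=2, c1=2, c2=0)
[Gauss-Seidel] macro 2: S0 reads c1=2 → after 2×micro: 1; S1 reads c0=1 → after 1×micro: 3; S2 reads c2=0 → after 1×micro: 2 ⇒ (c0=1, c1=3, c2=2)
[Gauss-Seidel] macro 3: S0 reads c1=3 → after 2×micro: 1; S1 reads c0=1 → after 1×micro: 3; S2 reads c2=2 → after 1×micro: 0 ⇒ (c0=1, c1=3, c2=0)

first divergence at macro-step: 2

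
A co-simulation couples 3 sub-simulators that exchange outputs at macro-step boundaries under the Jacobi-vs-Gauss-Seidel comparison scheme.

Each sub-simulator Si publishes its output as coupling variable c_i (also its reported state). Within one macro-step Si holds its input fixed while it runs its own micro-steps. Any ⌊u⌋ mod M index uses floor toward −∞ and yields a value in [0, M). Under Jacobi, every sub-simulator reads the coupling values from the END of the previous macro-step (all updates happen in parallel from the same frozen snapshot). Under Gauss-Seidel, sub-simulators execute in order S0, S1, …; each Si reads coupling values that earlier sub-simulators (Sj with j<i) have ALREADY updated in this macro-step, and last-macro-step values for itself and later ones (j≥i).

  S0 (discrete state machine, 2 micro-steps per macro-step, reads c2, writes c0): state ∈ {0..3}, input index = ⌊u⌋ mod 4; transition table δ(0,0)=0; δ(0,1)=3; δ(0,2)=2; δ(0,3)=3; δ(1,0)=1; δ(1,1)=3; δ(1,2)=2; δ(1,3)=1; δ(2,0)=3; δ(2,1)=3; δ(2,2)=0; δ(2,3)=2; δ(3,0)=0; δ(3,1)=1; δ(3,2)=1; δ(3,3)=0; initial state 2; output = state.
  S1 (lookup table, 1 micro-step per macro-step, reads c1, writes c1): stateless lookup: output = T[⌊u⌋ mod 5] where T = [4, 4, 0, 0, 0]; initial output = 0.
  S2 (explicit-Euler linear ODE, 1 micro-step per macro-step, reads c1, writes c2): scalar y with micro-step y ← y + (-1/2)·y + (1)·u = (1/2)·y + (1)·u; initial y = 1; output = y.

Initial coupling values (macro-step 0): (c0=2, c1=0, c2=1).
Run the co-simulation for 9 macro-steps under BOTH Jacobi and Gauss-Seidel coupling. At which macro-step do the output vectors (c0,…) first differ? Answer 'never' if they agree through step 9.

[Jacobi] macro 1: S0 reads c2=1 → after 2×micro: 1; S1 reads c1=0 → after 1×micro: 4; S2 reads c1=0 → after 1×micro: 1/2 ⇒ (c0=1, c1=4, c2=1/2)
[Jacobi] macro 2: S0 reads c2=1/2 → after 2×micro: 1; S1 reads c1=4 → after 1×micro: 0; S2 reads c1=4 → after 1×micro: 17/4 ⇒ (c0=1, c1=0, c2=17/4)
[Jacobi] macro 3: S0 reads c2=17/4 → after 2×micro: 1; S1 reads c1=0 → after 1×micro: 4; S2 reads c1=0 → after 1×micro: 17/8 ⇒ (c0=1, c1=4, c2=17/8)
[Jacobi] macro 4: S0 reads c2=17/8 → after 2×micro: 0; S1 reads c1=4 → after 1×micro: 0; S2 reads c1=4 → after 1×micro: 81/16 ⇒ (c0=0, c1=0, c2=81/16)
[Jacobi] macro 5: S0 reads c2=81/16 → after 2×micro: 1; S1 reads c1=0 → after 1×micro: 4; S2 reads c1=0 → after 1×micro: 81/32 ⇒ (c0=1, c1=4, c2=81/32)
[Jacobi] macro 6: S0 reads c2=81/32 → after 2×micro: 0; S1 reads c1=4 → after 1×micro: 0; S2 reads c1=4 → after 1×micro: 337/64 ⇒ (c0=0, c1=0, c2=337/64)
[Jacobi] macro 7: S0 reads c2=337/64 → after 2×micro: 1; S1 reads c1=0 → after 1×micro: 4; S2 reads c1=0 → after 1×micro: 337/128 ⇒ (c0=1, c1=4, c2=337/128)
[Jacobi] macro 8: S0 reads c2=337/128 → after 2×micro: 0; S1 reads c1=4 → after 1×micro: 0; S2 reads c1=4 → after 1×micro: 1361/256 ⇒ (c0=0, c1=0, c2=1361/256)
[Jacobi] macro 9: S0 reads c2=1361/256 → after 2×micro: 1; S1 reads c1=0 → after 1×micro: 4; S2 reads c1=0 → after 1×micro: 1361/512 ⇒ (c0=1, c1=4, c2=1361/512)
[Gauss-Seidel] macro 1: S0 reads c2=1 → after 2×micro: 1; S1 reads c1=0 → after 1×micro: 4; S2 reads c1=4 → after 1×micro: 9/2 ⇒ (c0=1, c1=4, c2=9/2)
[Gauss-Seidel] macro 2: S0 reads c2=9/2 → after 2×micro: 1; S1 reads c1=4 → after 1×micro: 0; S2 reads c1=0 → after 1×micro: 9/4 ⇒ (c0=1, c1=0, c2=9/4)
[Gauss-Seidel] macro 3: S0 reads c2=9/4 → after 2×micro: 0; S1 reads c1=0 → after 1×micro: 4; S2 reads c1=4 → after 1×micro: 41/8 ⇒ (c0=0, c1=4, c2=41/8)
[Gauss-Seidel] macro 4: S0 reads c2=41/8 → after 2×micro: 1; S1 reads c1=4 → after 1×micro: 0; S2 reads c1=0 → after 1×micro: 41/16 ⇒ (c0=1, c1=0, c2=41/16)
[Gauss-Seidel] macro 5: S0 reads c2=41/16 → after 2×micro: 0; S1 reads c1=0 → after 1×micro: 4; S2 reads c1=4 → after 1×micro: 169/32 ⇒ (c0=0, c1=4, c2=169/32)
[Gauss-Seidel] macro 6: S0 reads c2=169/32 → after 2×micro: 1; S1 reads c1=4 → after 1×micro: 0; S2 reads c1=0 → after 1×micro: 169/64 ⇒ (c0=1, c1=0, c2=169/64)
[Gauss-Seidel] macro 7: S0 reads c2=169/64 → after 2×micro: 0; S1 reads c1=0 → after 1×micro: 4; S2 reads c1=4 → after 1×micro: 681/128 ⇒ (c0=0, c1=4, c2=681/128)
[Gauss-Seidel] macro 8: S0 reads c2=681/128 → after 2×micro: 1; S1 reads c1=4 → after 1×micro: 0; S2 reads c1=0 → after 1×micro: 681/256 ⇒ (c0=1, c1=0, c2=681/256)
[Gauss-Seidel] macro 9: S0 reads c2=681/256 → after 2×micro: 0; S1 reads c1=0 → after 1×micro: 4; S2 reads c1=4 → after 1×micro: 2729/512 ⇒ (c0=0, c1=4, c2=2729/512)

first divergence at macro-step: 1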